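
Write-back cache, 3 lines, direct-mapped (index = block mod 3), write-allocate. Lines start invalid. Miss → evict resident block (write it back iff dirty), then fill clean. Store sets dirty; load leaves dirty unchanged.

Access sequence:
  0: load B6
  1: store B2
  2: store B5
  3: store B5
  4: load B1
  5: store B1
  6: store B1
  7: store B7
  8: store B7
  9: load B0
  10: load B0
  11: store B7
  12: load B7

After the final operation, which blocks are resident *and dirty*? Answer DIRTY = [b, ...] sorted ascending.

DIRTY = [5, 7]

0: R B6 -> L0 miss  d=-]
1: W B2 -> L2 miss  d=D]
2: W B5 -> L2 miss wb->B2  d=D]
3: W B5 -> L2 hit  d=D]
4: R B1 -> L1 miss  d=-]
5: W B1 -> L1 hit  d=D]
6: W B1 -> L1 hit  d=D]
7: W B7 -> L1 miss wb->B1  d=D]
8: W B7 -> L1 hit  d=D]
9: R B0 -> L0 miss  d=-]
10: R B0 -> L0 hit  d=-]
11: W B7 -> L1 hit  d=D]
12: R B7 -> L1 hit  d=D]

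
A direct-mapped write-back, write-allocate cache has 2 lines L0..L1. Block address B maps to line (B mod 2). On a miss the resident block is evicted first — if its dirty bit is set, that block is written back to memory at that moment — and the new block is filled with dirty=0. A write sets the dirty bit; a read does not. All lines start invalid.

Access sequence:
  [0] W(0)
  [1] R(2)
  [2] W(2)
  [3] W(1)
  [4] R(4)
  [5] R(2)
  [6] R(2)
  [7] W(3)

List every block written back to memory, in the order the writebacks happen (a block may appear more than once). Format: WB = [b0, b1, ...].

WB = [0, 2, 1]

0: W B0 -> L0 miss  d=D]
1: R B2 -> L0 miss wb->B0  d=-]
2: W B2 -> L0 hit  d=D]
3: W B1 -> L1 miss  d=D]
4: R B4 -> L0 miss wb->B2  d=-]
5: R B2 -> L0 miss  d=-]
6: R B2 -> L0 hit  d=-]
7: W B3 -> L1 miss wb->B1  d=D]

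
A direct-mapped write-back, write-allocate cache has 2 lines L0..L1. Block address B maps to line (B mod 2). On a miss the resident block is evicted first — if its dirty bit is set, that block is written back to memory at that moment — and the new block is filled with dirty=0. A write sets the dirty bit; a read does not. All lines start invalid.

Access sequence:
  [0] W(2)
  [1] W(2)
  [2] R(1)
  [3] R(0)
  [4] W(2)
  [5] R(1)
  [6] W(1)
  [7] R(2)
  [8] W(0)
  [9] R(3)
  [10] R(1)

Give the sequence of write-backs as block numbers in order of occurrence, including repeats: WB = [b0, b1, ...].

WB = [2, 2, 1]

0: W B2 → L0 miss [D]
1: W B2 → L0 hit [D]
2: R B1 → L1 miss [-]
3: R B0 → L0 miss wb→B2 [-]
4: W B2 → L0 miss [D]
5: R B1 → L1 hit [-]
6: W B1 → L1 hit [D]
7: R B2 → L0 hit [D]
8: W B0 → L0 miss wb→B2 [D]
9: R B3 → L1 miss wb→B1 [-]
10: R B1 → L1 miss [-]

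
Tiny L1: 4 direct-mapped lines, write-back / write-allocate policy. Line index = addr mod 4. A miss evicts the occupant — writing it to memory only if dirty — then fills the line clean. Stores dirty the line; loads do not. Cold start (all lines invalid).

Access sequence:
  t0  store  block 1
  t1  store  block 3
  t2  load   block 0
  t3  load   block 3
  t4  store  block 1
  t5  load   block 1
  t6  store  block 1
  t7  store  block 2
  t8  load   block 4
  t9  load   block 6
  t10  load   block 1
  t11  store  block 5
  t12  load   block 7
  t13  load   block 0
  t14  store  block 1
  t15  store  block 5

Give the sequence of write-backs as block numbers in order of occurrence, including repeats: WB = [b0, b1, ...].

WB = [2, 1, 3, 5, 1]

  0 | W B1 → L1 miss [D]
  1 | W B3 → L3 miss [D]
  2 | R B0 → L0 miss [-]
  3 | R B3 → L3 hit [D]
  4 | W B1 → L1 hit [D]
  5 | R B1 → L1 hit [D]
  6 | W B1 → L1 hit [D]
  7 | W B2 → L2 miss [D]
  8 | R B4 → L0 miss [-]
  9 | R B6 → L2 miss wb→B2 [-]
  10 | R B1 → L1 hit [D]
  11 | W B5 → L1 miss wb→B1 [D]
  12 | R B7 → L3 miss wb→B3 [-]
  13 | R B0 → L0 miss [-]
  14 | W B1 → L1 miss wb→B5 [D]
  15 | W B5 → L1 miss wb→B1 [D]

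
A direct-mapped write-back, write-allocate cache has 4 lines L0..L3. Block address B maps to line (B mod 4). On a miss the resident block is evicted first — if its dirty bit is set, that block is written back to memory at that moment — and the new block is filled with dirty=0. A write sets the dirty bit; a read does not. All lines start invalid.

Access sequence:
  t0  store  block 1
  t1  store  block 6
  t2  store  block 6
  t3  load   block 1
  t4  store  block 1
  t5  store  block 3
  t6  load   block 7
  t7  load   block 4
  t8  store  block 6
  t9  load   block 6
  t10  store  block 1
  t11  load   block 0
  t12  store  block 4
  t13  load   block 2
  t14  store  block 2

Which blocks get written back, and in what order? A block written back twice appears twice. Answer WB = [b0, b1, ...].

WB = [3, 6]

0: W B1 -> L1 miss  d=D]
1: W B6 -> L2 miss  d=D]
2: W B6 -> L2 hit  d=D]
3: R B1 -> L1 hit  d=D]
4: W B1 -> L1 hit  d=D]
5: W B3 -> L3 miss  d=D]
6: R B7 -> L3 miss wb->B3  d=-]
7: R B4 -> L0 miss  d=-]
8: W B6 -> L2 hit  d=D]
9: R B6 -> L2 hit  d=D]
10: W B1 -> L1 hit  d=D]
11: R B0 -> L0 miss  d=-]
12: W B4 -> L0 miss  d=D]
13: R B2 -> L2 miss wb->B6  d=-]
14: W B2 -> L2 hit  d=D]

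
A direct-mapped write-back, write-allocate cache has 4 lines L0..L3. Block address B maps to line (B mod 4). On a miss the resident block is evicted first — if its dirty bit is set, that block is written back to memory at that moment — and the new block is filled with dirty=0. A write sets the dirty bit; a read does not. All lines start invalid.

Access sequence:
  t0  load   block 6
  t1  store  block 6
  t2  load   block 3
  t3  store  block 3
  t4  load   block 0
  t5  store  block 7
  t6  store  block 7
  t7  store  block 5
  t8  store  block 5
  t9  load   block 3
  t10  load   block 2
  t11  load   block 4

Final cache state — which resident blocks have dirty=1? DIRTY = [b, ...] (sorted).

DIRTY = [5]

0: R B6 → L2 miss [-]
1: W B6 → L2 hit [D]
2: R B3 → L3 miss [-]
3: W B3 → L3 hit [D]
4: R B0 → L0 miss [-]
5: W B7 → L3 miss wb→B3 [D]
6: W B7 → L3 hit [D]
7: W B5 → L1 miss [D]
8: W B5 → L1 hit [D]
9: R B3 → L3 miss wb→B7 [-]
10: R B2 → L2 miss wb→B6 [-]
11: R B4 → L0 miss [-]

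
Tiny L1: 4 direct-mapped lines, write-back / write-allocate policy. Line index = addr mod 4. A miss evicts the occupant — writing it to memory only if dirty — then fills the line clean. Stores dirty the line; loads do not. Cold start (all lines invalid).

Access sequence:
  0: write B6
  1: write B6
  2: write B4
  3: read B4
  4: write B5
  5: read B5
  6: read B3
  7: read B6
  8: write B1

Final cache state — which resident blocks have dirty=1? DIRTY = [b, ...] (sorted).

DIRTY = [1, 4, 6]

0: W B6 → L2 miss [D]
1: W B6 → L2 hit [D]
2: W B4 → L0 miss [D]
3: R B4 → L0 hit [D]
4: W B5 → L1 miss [D]
5: R B5 → L1 hit [D]
6: R B3 → L3 miss [-]
7: R B6 → L2 hit [D]
8: W B1 → L1 miss wb→B5 [D]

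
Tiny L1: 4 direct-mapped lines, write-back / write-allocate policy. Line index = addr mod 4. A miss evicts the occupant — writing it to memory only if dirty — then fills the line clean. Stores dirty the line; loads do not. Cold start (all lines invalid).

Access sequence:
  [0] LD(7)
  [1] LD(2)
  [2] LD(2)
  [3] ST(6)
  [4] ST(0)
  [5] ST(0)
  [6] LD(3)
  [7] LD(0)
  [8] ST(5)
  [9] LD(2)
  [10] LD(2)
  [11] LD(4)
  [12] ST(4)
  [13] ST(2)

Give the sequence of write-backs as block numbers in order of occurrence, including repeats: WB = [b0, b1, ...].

WB = [6, 0]

0: R B7 → L3 miss [-]
1: R B2 → L2 miss [-]
2: R B2 → L2 hit [-]
3: W B6 → L2 miss [D]
4: W B0 → L0 miss [D]
5: W B0 → L0 hit [D]
6: R B3 → L3 miss [-]
7: R B0 → L0 hit [D]
8: W B5 → L1 miss [D]
9: R B2 → L2 miss wb→B6 [-]
10: R B2 → L2 hit [-]
11: R B4 → L0 miss wb→B0 [-]
12: W B4 → L0 hit [D]
13: W B2 → L2 hit [D]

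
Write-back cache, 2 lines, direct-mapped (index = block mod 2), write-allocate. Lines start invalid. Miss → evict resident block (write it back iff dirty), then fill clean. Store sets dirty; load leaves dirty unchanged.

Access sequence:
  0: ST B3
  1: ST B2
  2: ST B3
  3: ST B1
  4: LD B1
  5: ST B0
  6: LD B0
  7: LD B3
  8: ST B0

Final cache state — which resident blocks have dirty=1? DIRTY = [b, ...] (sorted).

0: W B3 -> L1 miss  d=D]
1: W B2 -> L0 miss  d=D]
2: W B3 -> L1 hit  d=D]
3: W B1 -> L1 miss wb->B3  d=D]
4: R B1 -> L1 hit  d=D]
5: W B0 -> L0 miss wb->B2  d=D]
6: R B0 -> L0 hit  d=D]
7: R B3 -> L1 miss wb->B1  d=-]
8: W B0 -> L0 hit  d=D]

DIRTY = [0]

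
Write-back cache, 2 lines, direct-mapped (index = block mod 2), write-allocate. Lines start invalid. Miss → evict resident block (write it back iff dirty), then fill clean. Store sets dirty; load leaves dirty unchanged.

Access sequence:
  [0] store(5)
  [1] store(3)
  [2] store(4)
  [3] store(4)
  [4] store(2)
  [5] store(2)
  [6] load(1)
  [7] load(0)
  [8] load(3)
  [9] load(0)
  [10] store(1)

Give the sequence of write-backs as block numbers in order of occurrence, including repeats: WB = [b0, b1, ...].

WB = [5, 4, 3, 2]

  0 | W B5 → L1 miss [D]
  1 | W B3 → L1 miss wb→B5 [D]
  2 | W B4 → L0 miss [D]
  3 | W B4 → L0 hit [D]
  4 | W B2 → L0 miss wb→B4 [D]
  5 | W B2 → L0 hit [D]
  6 | R B1 → L1 miss wb→B3 [-]
  7 | R B0 → L0 miss wb→B2 [-]
  8 | R B3 → L1 miss [-]
  9 | R B0 → L0 hit [-]
  10 | W B1 → L1 miss [D]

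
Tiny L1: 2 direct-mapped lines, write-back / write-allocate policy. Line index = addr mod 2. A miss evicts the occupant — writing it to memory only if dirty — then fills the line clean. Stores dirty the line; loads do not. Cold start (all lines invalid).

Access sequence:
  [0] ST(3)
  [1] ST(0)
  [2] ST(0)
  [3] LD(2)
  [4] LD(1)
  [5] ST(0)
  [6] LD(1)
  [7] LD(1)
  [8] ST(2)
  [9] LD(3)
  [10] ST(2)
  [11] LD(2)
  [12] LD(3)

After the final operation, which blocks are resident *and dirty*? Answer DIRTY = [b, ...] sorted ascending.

  0 | W B3 → L1 miss [D]
  1 | W B0 → L0 miss [D]
  2 | W B0 → L0 hit [D]
  3 | R B2 → L0 miss wb→B0 [-]
  4 | R B1 → L1 miss wb→B3 [-]
  5 | W B0 → L0 miss [D]
  6 | R B1 → L1 hit [-]
  7 | R B1 → L1 hit [-]
  8 | W B2 → L0 miss wb→B0 [D]
  9 | R B3 → L1 miss [-]
  10 | W B2 → L0 hit [D]
  11 | R B2 → L0 hit [D]
  12 | R B3 → L1 hit [-]

DIRTY = [2]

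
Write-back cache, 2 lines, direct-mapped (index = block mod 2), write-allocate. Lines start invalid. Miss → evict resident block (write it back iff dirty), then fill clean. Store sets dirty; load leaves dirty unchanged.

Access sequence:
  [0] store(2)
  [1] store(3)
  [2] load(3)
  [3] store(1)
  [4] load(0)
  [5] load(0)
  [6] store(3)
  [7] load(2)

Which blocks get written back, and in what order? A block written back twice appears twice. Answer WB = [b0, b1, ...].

  0 | W B2 → L0 miss [D]
  1 | W B3 → L1 miss [D]
  2 | R B3 → L1 hit [D]
  3 | W B1 → L1 miss wb→B3 [D]
  4 | R B0 → L0 miss wb→B2 [-]
  5 | R B0 → L0 hit [-]
  6 | W B3 → L1 miss wb→B1 [D]
  7 | R B2 → L0 miss [-]

WB = [3, 2, 1]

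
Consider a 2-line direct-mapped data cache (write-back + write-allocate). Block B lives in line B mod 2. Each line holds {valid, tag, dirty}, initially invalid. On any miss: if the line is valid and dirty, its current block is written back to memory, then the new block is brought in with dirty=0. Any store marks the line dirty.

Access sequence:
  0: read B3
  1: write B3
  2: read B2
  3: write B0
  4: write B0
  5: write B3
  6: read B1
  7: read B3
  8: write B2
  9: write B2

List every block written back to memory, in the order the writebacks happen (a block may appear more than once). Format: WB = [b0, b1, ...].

WB = [3, 0]

0: R B3 -> L1 miss  d=-]
1: W B3 -> L1 hit  d=D]
2: R B2 -> L0 miss  d=-]
3: W B0 -> L0 miss  d=D]
4: W B0 -> L0 hit  d=D]
5: W B3 -> L1 hit  d=D]
6: R B1 -> L1 miss wb->B3  d=-]
7: R B3 -> L1 miss  d=-]
8: W B2 -> L0 miss wb->B0  d=D]
9: W B2 -> L0 hit  d=D]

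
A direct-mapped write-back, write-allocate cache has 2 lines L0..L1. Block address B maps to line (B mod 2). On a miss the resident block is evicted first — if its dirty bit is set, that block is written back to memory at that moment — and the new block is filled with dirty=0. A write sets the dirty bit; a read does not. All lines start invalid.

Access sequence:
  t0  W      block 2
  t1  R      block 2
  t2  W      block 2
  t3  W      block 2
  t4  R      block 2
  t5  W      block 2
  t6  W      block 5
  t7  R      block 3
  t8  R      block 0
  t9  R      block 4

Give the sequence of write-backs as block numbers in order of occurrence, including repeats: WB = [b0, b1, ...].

WB = [5, 2]

0: W B2 → L0 miss [D]
1: R B2 → L0 hit [D]
2: W B2 → L0 hit [D]
3: W B2 → L0 hit [D]
4: R B2 → L0 hit [D]
5: W B2 → L0 hit [D]
6: W B5 → L1 miss [D]
7: R B3 → L1 miss wb→B5 [-]
8: R B0 → L0 miss wb→B2 [-]
9: R B4 → L0 miss [-]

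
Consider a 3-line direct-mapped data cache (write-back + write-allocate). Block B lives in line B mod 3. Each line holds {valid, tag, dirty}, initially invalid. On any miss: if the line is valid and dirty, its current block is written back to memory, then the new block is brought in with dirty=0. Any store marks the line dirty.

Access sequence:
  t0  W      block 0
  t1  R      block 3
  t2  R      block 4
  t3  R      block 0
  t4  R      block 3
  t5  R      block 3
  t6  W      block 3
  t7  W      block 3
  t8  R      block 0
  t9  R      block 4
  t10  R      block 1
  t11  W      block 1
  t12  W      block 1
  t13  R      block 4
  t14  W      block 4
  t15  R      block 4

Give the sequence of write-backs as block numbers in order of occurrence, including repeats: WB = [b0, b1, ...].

0: W B0 -> L0 miss  d=D]
1: R B3 -> L0 miss wb->B0  d=-]
2: R B4 -> L1 miss  d=-]
3: R B0 -> L0 miss  d=-]
4: R B3 -> L0 miss  d=-]
5: R B3 -> L0 hit  d=-]
6: W B3 -> L0 hit  d=D]
7: W B3 -> L0 hit  d=D]
8: R B0 -> L0 miss wb->B3  d=-]
9: R B4 -> L1 hit  d=-]
10: R B1 -> L1 miss  d=-]
11: W B1 -> L1 hit  d=D]
12: W B1 -> L1 hit  d=D]
13: R B4 -> L1 miss wb->B1  d=-]
14: W B4 -> L1 hit  d=D]
15: R B4 -> L1 hit  d=D]

WB = [0, 3, 1]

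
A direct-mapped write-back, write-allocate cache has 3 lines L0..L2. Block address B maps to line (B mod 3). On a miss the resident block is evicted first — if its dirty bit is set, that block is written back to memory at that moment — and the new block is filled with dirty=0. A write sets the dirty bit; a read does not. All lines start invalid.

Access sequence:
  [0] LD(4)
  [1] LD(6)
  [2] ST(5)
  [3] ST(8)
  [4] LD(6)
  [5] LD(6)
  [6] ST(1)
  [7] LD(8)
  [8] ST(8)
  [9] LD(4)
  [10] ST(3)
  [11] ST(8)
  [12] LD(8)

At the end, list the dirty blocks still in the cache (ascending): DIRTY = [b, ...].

DIRTY = [3, 8]

0: R B4 -> L1 miss  d=-]
1: R B6 -> L0 miss  d=-]
2: W B5 -> L2 miss  d=D]
3: W B8 -> L2 miss wb->B5  d=D]
4: R B6 -> L0 hit  d=-]
5: R B6 -> L0 hit  d=-]
6: W B1 -> L1 miss  d=D]
7: R B8 -> L2 hit  d=D]
8: W B8 -> L2 hit  d=D]
9: R B4 -> L1 miss wb->B1  d=-]
10: W B3 -> L0 miss  d=D]
11: W B8 -> L2 hit  d=D]
12: R B8 -> L2 hit  d=D]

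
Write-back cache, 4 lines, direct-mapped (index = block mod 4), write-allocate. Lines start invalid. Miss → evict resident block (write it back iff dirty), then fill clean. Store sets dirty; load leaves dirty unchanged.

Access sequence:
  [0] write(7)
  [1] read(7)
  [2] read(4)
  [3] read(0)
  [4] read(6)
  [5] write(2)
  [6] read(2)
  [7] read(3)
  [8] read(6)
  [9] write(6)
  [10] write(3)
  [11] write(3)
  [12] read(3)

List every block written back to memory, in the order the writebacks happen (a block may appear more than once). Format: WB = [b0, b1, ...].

WB = [7, 2]

0: W B7 -> L3 miss  d=D]
1: R B7 -> L3 hit  d=D]
2: R B4 -> L0 miss  d=-]
3: R B0 -> L0 miss  d=-]
4: R B6 -> L2 miss  d=-]
5: W B2 -> L2 miss  d=D]
6: R B2 -> L2 hit  d=D]
7: R B3 -> L3 miss wb->B7  d=-]
8: R B6 -> L2 miss wb->B2  d=-]
9: W B6 -> L2 hit  d=D]
10: W B3 -> L3 hit  d=D]
11: W B3 -> L3 hit  d=D]
12: R B3 -> L3 hit  d=D]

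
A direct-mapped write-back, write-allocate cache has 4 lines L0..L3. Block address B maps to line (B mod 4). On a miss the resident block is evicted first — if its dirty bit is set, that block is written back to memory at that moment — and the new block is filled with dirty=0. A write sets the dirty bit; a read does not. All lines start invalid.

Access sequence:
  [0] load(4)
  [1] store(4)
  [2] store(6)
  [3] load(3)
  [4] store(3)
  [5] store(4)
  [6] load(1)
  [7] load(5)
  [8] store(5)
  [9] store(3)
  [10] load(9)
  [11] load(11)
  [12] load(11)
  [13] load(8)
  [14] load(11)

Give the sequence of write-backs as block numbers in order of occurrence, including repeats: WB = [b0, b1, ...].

WB = [5, 3, 4]

0: R B4 -> L0 miss  d=-]
1: W B4 -> L0 hit  d=D]
2: W B6 -> L2 miss  d=D]
3: R B3 -> L3 miss  d=-]
4: W B3 -> L3 hit  d=D]
5: W B4 -> L0 hit  d=D]
6: R B1 -> L1 miss  d=-]
7: R B5 -> L1 miss  d=-]
8: W B5 -> L1 hit  d=D]
9: W B3 -> L3 hit  d=D]
10: R B9 -> L1 miss wb->B5  d=-]
11: R B11 -> L3 miss wb->B3  d=-]
12: R B11 -> L3 hit  d=-]
13: R B8 -> L0 miss wb->B4  d=-]
14: R B11 -> L3 hit  d=-]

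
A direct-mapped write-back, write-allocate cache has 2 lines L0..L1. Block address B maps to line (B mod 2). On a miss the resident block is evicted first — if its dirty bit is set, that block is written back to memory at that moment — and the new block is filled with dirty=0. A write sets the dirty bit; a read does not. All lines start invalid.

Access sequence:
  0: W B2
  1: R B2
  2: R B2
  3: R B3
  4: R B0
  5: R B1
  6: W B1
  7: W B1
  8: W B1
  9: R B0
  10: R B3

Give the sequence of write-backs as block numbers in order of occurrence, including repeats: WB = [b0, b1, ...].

0: W B2 -> L0 miss  d=D]
1: R B2 -> L0 hit  d=D]
2: R B2 -> L0 hit  d=D]
3: R B3 -> L1 miss  d=-]
4: R B0 -> L0 miss wb->B2  d=-]
5: R B1 -> L1 miss  d=-]
6: W B1 -> L1 hit  d=D]
7: W B1 -> L1 hit  d=D]
8: W B1 -> L1 hit  d=D]
9: R B0 -> L0 hit  d=-]
10: R B3 -> L1 miss wb->B1  d=-]

WB = [2, 1]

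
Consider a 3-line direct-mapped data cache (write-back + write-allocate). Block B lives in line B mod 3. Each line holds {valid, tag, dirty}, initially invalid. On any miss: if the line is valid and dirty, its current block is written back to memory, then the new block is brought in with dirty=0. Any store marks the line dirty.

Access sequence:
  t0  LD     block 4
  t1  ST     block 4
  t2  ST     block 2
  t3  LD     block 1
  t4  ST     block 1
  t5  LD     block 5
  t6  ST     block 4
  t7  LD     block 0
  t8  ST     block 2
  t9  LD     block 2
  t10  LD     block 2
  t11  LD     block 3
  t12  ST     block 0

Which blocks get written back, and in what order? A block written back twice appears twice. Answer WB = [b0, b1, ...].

0: R B4 → L1 miss [-]
1: W B4 → L1 hit [D]
2: W B2 → L2 miss [D]
3: R B1 → L1 miss wb→B4 [-]
4: W B1 → L1 hit [D]
5: R B5 → L2 miss wb→B2 [-]
6: W B4 → L1 miss wb→B1 [D]
7: R B0 → L0 miss [-]
8: W B2 → L2 miss [D]
9: R B2 → L2 hit [D]
10: R B2 → L2 hit [D]
11: R B3 → L0 miss [-]
12: W B0 → L0 miss [D]

WB = [4, 2, 1]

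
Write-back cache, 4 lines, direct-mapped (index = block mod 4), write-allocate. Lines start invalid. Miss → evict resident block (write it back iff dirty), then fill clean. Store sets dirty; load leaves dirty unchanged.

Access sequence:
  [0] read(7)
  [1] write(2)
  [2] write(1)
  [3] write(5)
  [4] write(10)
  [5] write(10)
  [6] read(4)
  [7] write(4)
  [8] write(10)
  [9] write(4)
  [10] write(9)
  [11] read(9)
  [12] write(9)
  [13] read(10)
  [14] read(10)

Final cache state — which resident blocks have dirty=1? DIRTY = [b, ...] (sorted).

DIRTY = [4, 9, 10]

  0 | R B7 → L3 miss [-]
  1 | W B2 → L2 miss [D]
  2 | W B1 → L1 miss [D]
  3 | W B5 → L1 miss wb→B1 [D]
  4 | W B10 → L2 miss wb→B2 [D]
  5 | W B10 → L2 hit [D]
  6 | R B4 → L0 miss [-]
  7 | W B4 → L0 hit [D]
  8 | W B10 → L2 hit [D]
  9 | W B4 → L0 hit [D]
  10 | W B9 → L1 miss wb→B5 [D]
  11 | R B9 → L1 hit [D]
  12 | W B9 → L1 hit [D]
  13 | R B10 → L2 hit [D]
  14 | R B10 → L2 hit [D]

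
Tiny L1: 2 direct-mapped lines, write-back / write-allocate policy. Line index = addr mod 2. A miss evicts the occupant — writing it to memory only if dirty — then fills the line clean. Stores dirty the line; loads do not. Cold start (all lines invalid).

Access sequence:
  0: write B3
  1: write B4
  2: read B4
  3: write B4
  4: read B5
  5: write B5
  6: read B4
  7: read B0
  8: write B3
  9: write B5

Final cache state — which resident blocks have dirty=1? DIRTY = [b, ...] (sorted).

  0 | W B3 → L1 miss [D]
  1 | W B4 → L0 miss [D]
  2 | R B4 → L0 hit [D]
  3 | W B4 → L0 hit [D]
  4 | R B5 → L1 miss wb→B3 [-]
  5 | W B5 → L1 hit [D]
  6 | R B4 → L0 hit [D]
  7 | R B0 → L0 miss wb→B4 [-]
  8 | W B3 → L1 miss wb→B5 [D]
  9 | W B5 → L1 miss wb→B3 [D]

DIRTY = [5]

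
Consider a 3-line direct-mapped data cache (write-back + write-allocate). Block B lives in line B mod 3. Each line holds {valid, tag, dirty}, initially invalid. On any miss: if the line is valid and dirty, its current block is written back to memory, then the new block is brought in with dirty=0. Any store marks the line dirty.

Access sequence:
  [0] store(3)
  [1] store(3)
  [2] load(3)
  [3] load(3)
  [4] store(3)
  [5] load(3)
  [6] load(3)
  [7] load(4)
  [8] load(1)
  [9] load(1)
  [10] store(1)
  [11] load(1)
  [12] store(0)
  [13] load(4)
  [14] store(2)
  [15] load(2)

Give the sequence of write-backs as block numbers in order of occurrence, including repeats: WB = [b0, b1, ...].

WB = [3, 1]

  0 | W B3 → L0 miss [D]
  1 | W B3 → L0 hit [D]
  2 | R B3 → L0 hit [D]
  3 | R B3 → L0 hit [D]
  4 | W B3 → L0 hit [D]
  5 | R B3 → L0 hit [D]
  6 | R B3 → L0 hit [D]
  7 | R B4 → L1 miss [-]
  8 | R B1 → L1 miss [-]
  9 | R B1 → L1 hit [-]
  10 | W B1 → L1 hit [D]
  11 | R B1 → L1 hit [D]
  12 | W B0 → L0 miss wb→B3 [D]
  13 | R B4 → L1 miss wb→B1 [-]
  14 | W B2 → L2 miss [D]
  15 | R B2 → L2 hit [D]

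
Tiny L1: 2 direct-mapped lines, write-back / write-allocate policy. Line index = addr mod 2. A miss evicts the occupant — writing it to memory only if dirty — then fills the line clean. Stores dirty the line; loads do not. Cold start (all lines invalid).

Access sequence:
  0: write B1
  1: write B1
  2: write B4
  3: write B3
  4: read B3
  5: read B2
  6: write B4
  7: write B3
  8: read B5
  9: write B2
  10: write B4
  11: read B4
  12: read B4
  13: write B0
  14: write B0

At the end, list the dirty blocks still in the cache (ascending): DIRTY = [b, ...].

DIRTY = [0]

0: W B1 -> L1 miss  d=D]
1: W B1 -> L1 hit  d=D]
2: W B4 -> L0 miss  d=D]
3: W B3 -> L1 miss wb->B1  d=D]
4: R B3 -> L1 hit  d=D]
5: R B2 -> L0 miss wb->B4  d=-]
6: W B4 -> L0 miss  d=D]
7: W B3 -> L1 hit  d=D]
8: R B5 -> L1 miss wb->B3  d=-]
9: W B2 -> L0 miss wb->B4  d=D]
10: W B4 -> L0 miss wb->B2  d=D]
11: R B4 -> L0 hit  d=D]
12: R B4 -> L0 hit  d=D]
13: W B0 -> L0 miss wb->B4  d=D]
14: W B0 -> L0 hit  d=D]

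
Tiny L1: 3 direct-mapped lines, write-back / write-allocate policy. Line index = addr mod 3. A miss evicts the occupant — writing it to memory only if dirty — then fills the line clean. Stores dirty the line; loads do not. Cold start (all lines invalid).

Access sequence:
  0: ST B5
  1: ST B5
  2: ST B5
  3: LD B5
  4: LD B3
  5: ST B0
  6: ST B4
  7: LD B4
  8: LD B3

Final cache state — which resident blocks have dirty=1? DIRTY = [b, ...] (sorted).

DIRTY = [4, 5]

  0 | W B5 → L2 miss [D]
  1 | W B5 → L2 hit [D]
  2 | W B5 → L2 hit [D]
  3 | R B5 → L2 hit [D]
  4 | R B3 → L0 miss [-]
  5 | W B0 → L0 miss [D]
  6 | W B4 → L1 miss [D]
  7 | R B4 → L1 hit [D]
  8 | R B3 → L0 miss wb→B0 [-]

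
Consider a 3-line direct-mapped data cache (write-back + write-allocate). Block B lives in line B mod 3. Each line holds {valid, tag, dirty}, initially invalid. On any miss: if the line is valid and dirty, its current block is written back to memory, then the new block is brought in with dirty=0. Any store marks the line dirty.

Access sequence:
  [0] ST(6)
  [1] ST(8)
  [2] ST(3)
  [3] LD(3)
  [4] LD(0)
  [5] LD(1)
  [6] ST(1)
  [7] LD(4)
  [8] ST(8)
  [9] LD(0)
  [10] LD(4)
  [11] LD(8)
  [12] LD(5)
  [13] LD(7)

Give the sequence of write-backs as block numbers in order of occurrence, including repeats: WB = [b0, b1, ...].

WB = [6, 3, 1, 8]

0: W B6 → L0 miss [D]
1: W B8 → L2 miss [D]
2: W B3 → L0 miss wb→B6 [D]
3: R B3 → L0 hit [D]
4: R B0 → L0 miss wb→B3 [-]
5: R B1 → L1 miss [-]
6: W B1 → L1 hit [D]
7: R B4 → L1 miss wb→B1 [-]
8: W B8 → L2 hit [D]
9: R B0 → L0 hit [-]
10: R B4 → L1 hit [-]
11: R B8 → L2 hit [D]
12: R B5 → L2 miss wb→B8 [-]
13: R B7 → L1 miss [-]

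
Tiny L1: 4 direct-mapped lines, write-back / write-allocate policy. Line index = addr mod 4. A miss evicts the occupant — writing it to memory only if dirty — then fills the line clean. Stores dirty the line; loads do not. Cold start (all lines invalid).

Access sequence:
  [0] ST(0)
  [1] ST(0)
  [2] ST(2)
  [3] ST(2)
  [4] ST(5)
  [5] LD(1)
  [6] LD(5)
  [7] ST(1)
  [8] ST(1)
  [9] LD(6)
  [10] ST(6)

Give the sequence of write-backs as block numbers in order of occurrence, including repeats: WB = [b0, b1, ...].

WB = [5, 2]

0: W B0 -> L0 miss  d=D]
1: W B0 -> L0 hit  d=D]
2: W B2 -> L2 miss  d=D]
3: W B2 -> L2 hit  d=D]
4: W B5 -> L1 miss  d=D]
5: R B1 -> L1 miss wb->B5  d=-]
6: R B5 -> L1 miss  d=-]
7: W B1 -> L1 miss  d=D]
8: W B1 -> L1 hit  d=D]
9: R B6 -> L2 miss wb->B2  d=-]
10: W B6 -> L2 hit  d=D]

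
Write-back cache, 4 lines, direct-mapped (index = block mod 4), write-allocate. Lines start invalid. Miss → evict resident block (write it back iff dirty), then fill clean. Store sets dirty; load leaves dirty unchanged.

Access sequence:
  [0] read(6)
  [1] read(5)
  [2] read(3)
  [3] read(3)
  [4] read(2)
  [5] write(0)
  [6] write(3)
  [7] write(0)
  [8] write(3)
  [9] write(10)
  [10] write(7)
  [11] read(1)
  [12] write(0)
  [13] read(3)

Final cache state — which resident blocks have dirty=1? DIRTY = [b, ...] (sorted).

DIRTY = [0, 10]

  0 | R B6 → L2 miss [-]
  1 | R B5 → L1 miss [-]
  2 | R B3 → L3 miss [-]
  3 | R B3 → L3 hit [-]
  4 | R B2 → L2 miss [-]
  5 | W B0 → L0 miss [D]
  6 | W B3 → L3 hit [D]
  7 | W B0 → L0 hit [D]
  8 | W B3 → L3 hit [D]
  9 | W B10 → L2 miss [D]
  10 | W B7 → L3 miss wb→B3 [D]
  11 | R B1 → L1 miss [-]
  12 | W B0 → L0 hit [D]
  13 | R B3 → L3 miss wb→B7 [-]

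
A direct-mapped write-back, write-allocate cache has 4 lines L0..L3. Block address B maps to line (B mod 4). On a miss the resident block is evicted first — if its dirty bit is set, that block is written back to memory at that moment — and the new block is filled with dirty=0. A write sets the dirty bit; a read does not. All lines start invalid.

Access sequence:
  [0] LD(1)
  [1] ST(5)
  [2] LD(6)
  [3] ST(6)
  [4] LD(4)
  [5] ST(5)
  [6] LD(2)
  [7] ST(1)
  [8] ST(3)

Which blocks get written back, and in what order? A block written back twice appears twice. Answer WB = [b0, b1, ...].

0: R B1 → L1 miss [-]
1: W B5 → L1 miss [D]
2: R B6 → L2 miss [-]
3: W B6 → L2 hit [D]
4: R B4 → L0 miss [-]
5: W B5 → L1 hit [D]
6: R B2 → L2 miss wb→B6 [-]
7: W B1 → L1 miss wb→B5 [D]
8: W B3 → L3 miss [D]

WB = [6, 5]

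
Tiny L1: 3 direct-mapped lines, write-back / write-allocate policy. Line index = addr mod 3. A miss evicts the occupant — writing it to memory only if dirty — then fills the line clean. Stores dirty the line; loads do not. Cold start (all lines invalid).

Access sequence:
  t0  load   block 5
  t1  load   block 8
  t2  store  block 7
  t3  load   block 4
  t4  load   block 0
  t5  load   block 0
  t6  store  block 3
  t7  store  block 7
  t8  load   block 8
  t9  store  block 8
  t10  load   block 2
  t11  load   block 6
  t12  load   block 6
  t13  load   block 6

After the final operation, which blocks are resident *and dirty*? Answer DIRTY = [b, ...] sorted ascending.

0: R B5 -> L2 miss  d=-]
1: R B8 -> L2 miss  d=-]
2: W B7 -> L1 miss  d=D]
3: R B4 -> L1 miss wb->B7  d=-]
4: R B0 -> L0 miss  d=-]
5: R B0 -> L0 hit  d=-]
6: W B3 -> L0 miss  d=D]
7: W B7 -> L1 miss  d=D]
8: R B8 -> L2 hit  d=-]
9: W B8 -> L2 hit  d=D]
10: R B2 -> L2 miss wb->B8  d=-]
11: R B6 -> L0 miss wb->B3  d=-]
12: R B6 -> L0 hit  d=-]
13: R B6 -> L0 hit  d=-]

DIRTY = [7]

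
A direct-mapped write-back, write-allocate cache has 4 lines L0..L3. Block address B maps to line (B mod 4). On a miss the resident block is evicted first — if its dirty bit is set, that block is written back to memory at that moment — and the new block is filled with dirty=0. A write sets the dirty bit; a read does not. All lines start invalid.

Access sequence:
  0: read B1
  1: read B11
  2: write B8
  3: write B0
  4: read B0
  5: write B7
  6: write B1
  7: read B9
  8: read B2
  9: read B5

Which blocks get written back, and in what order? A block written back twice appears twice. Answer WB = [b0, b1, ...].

WB = [8, 1]

0: R B1 → L1 miss [-]
1: R B11 → L3 miss [-]
2: W B8 → L0 miss [D]
3: W B0 → L0 miss wb→B8 [D]
4: R B0 → L0 hit [D]
5: W B7 → L3 miss [D]
6: W B1 → L1 hit [D]
7: R B9 → L1 miss wb→B1 [-]
8: R B2 → L2 miss [-]
9: R B5 → L1 miss [-]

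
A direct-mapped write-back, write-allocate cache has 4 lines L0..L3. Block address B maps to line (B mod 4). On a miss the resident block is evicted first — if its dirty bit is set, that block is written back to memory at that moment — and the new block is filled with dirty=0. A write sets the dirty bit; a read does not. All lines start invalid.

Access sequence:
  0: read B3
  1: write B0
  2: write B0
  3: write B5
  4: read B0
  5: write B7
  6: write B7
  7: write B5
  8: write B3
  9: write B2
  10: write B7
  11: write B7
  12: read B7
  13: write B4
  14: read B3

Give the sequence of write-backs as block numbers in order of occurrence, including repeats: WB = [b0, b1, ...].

WB = [7, 3, 0, 7]

0: R B3 -> L3 miss  d=-]
1: W B0 -> L0 miss  d=D]
2: W B0 -> L0 hit  d=D]
3: W B5 -> L1 miss  d=D]
4: R B0 -> L0 hit  d=D]
5: W B7 -> L3 miss  d=D]
6: W B7 -> L3 hit  d=D]
7: W B5 -> L1 hit  d=D]
8: W B3 -> L3 miss wb->B7  d=D]
9: W B2 -> L2 miss  d=D]
10: W B7 -> L3 miss wb->B3  d=D]
11: W B7 -> L3 hit  d=D]
12: R B7 -> L3 hit  d=D]
13: W B4 -> L0 miss wb->B0  d=D]
14: R B3 -> L3 miss wb->B7  d=-]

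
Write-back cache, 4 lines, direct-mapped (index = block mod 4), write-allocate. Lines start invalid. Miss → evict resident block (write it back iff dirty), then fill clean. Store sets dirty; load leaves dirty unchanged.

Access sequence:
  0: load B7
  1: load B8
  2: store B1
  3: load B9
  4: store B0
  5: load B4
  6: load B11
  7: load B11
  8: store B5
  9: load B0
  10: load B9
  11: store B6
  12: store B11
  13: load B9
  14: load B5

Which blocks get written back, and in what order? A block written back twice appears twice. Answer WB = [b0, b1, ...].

  0 | R B7 → L3 miss [-]
  1 | R B8 → L0 miss [-]
  2 | W B1 → L1 miss [D]
  3 | R B9 → L1 miss wb→B1 [-]
  4 | W B0 → L0 miss [D]
  5 | R B4 → L0 miss wb→B0 [-]
  6 | R B11 → L3 miss [-]
  7 | R B11 → L3 hit [-]
  8 | W B5 → L1 miss [D]
  9 | R B0 → L0 miss [-]
  10 | R B9 → L1 miss wb→B5 [-]
  11 | W B6 → L2 miss [D]
  12 | W B11 → L3 hit [D]
  13 | R B9 → L1 hit [-]
  14 | R B5 → L1 miss [-]

WB = [1, 0, 5]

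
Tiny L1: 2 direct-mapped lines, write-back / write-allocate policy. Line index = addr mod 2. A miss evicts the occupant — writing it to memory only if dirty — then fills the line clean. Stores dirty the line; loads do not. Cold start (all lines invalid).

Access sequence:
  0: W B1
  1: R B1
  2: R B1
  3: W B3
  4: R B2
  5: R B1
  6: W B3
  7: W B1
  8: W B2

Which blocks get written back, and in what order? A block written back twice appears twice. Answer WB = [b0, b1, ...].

0: W B1 → L1 miss [D]
1: R B1 → L1 hit [D]
2: R B1 → L1 hit [D]
3: W B3 → L1 miss wb→B1 [D]
4: R B2 → L0 miss [-]
5: R B1 → L1 miss wb→B3 [-]
6: W B3 → L1 miss [D]
7: W B1 → L1 miss wb→B3 [D]
8: W B2 → L0 hit [D]

WB = [1, 3, 3]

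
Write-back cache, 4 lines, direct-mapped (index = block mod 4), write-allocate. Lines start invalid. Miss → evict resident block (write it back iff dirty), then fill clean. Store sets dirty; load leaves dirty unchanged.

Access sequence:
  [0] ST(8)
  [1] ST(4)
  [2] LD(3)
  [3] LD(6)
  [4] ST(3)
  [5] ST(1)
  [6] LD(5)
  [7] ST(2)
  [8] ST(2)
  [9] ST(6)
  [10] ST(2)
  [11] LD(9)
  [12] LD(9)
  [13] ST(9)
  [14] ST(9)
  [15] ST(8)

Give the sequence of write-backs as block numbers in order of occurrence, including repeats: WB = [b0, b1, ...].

0: W B8 -> L0 miss  d=D]
1: W B4 -> L0 miss wb->B8  d=D]
2: R B3 -> L3 miss  d=-]
3: R B6 -> L2 miss  d=-]
4: W B3 -> L3 hit  d=D]
5: W B1 -> L1 miss  d=D]
6: R B5 -> L1 miss wb->B1  d=-]
7: W B2 -> L2 miss  d=D]
8: W B2 -> L2 hit  d=D]
9: W B6 -> L2 miss wb->B2  d=D]
10: W B2 -> L2 miss wb->B6  d=D]
11: R B9 -> L1 miss  d=-]
12: R B9 -> L1 hit  d=-]
13: W B9 -> L1 hit  d=D]
14: W B9 -> L1 hit  d=D]
15: W B8 -> L0 miss wb->B4  d=D]

WB = [8, 1, 2, 6, 4]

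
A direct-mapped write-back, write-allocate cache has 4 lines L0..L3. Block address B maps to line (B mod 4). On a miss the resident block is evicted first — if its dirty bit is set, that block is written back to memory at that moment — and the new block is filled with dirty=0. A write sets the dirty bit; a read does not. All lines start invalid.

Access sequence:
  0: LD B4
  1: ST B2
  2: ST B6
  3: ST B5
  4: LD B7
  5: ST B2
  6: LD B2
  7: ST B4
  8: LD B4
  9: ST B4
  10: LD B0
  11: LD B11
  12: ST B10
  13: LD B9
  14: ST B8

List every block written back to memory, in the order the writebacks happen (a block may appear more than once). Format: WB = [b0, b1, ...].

WB = [2, 6, 4, 2, 5]

0: R B4 -> L0 miss  d=-]
1: W B2 -> L2 miss  d=D]
2: W B6 -> L2 miss wb->B2  d=D]
3: W B5 -> L1 miss  d=D]
4: R B7 -> L3 miss  d=-]
5: W B2 -> L2 miss wb->B6  d=D]
6: R B2 -> L2 hit  d=D]
7: W B4 -> L0 hit  d=D]
8: R B4 -> L0 hit  d=D]
9: W B4 -> L0 hit  d=D]
10: R B0 -> L0 miss wb->B4  d=-]
11: R B11 -> L3 miss  d=-]
12: W B10 -> L2 miss wb->B2  d=D]
13: R B9 -> L1 miss wb->B5  d=-]
14: W B8 -> L0 miss  d=D]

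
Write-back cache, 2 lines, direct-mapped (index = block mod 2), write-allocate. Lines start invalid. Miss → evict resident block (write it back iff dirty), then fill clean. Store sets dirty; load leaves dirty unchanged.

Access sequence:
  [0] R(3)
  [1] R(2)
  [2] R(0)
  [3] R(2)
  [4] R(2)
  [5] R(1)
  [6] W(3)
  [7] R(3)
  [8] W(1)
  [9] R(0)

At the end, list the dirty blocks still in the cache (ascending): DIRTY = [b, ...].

0: R B3 → L1 miss [-]
1: R B2 → L0 miss [-]
2: R B0 → L0 miss [-]
3: R B2 → L0 miss [-]
4: R B2 → L0 hit [-]
5: R B1 → L1 miss [-]
6: W B3 → L1 miss [D]
7: R B3 → L1 hit [D]
8: W B1 → L1 miss wb→B3 [D]
9: R B0 → L0 miss [-]

DIRTY = [1]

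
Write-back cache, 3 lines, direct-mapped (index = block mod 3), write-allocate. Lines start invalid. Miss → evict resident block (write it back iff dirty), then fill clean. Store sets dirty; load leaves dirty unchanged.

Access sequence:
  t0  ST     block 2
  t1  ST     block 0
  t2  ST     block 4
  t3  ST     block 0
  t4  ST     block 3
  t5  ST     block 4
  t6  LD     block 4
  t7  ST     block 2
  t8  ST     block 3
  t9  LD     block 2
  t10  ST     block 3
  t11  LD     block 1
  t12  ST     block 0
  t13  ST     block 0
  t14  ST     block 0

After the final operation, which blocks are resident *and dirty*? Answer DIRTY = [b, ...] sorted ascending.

DIRTY = [0, 2]

0: W B2 -> L2 miss  d=D]
1: W B0 -> L0 miss  d=D]
2: W B4 -> L1 miss  d=D]
3: W B0 -> L0 hit  d=D]
4: W B3 -> L0 miss wb->B0  d=D]
5: W B4 -> L1 hit  d=D]
6: R B4 -> L1 hit  d=D]
7: W B2 -> L2 hit  d=D]
8: W B3 -> L0 hit  d=D]
9: R B2 -> L2 hit  d=D]
10: W B3 -> L0 hit  d=D]
11: R B1 -> L1 miss wb->B4  d=-]
12: W B0 -> L0 miss wb->B3  d=D]
13: W B0 -> L0 hit  d=D]
14: W B0 -> L0 hit  d=D]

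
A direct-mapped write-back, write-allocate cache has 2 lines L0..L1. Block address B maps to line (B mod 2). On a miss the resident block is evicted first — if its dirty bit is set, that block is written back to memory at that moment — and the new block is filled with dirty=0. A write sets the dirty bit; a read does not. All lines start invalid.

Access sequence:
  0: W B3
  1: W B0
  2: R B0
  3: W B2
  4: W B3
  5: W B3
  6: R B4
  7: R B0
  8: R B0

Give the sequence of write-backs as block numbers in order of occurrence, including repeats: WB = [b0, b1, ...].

WB = [0, 2]

0: W B3 → L1 miss [D]
1: W B0 → L0 miss [D]
2: R B0 → L0 hit [D]
3: W B2 → L0 miss wb→B0 [D]
4: W B3 → L1 hit [D]
5: W B3 → L1 hit [D]
6: R B4 → L0 miss wb→B2 [-]
7: R B0 → L0 miss [-]
8: R B0 → L0 hit [-]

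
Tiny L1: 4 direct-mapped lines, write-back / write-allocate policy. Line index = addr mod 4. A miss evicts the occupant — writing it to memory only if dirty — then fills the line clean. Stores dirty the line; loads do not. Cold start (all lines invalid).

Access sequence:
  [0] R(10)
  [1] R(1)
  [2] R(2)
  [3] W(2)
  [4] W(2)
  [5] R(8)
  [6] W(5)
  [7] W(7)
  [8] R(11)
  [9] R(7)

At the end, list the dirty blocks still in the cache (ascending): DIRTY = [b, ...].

  0 | R B10 → L2 miss [-]
  1 | R B1 → L1 miss [-]
  2 | R B2 → L2 miss [-]
  3 | W B2 → L2 hit [D]
  4 | W B2 → L2 hit [D]
  5 | R B8 → L0 miss [-]
  6 | W B5 → L1 miss [D]
  7 | W B7 → L3 miss [D]
  8 | R B11 → L3 miss wb→B7 [-]
  9 | R B7 → L3 miss [-]

DIRTY = [2, 5]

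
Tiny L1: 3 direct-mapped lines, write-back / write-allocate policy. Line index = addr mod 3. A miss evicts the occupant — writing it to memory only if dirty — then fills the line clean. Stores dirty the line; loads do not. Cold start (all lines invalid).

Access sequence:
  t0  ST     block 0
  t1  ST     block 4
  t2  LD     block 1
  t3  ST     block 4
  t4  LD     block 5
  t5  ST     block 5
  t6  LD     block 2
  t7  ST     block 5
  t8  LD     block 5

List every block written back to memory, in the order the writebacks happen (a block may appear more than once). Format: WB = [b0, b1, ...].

0: W B0 -> L0 miss  d=D]
1: W B4 -> L1 miss  d=D]
2: R B1 -> L1 miss wb->B4  d=-]
3: W B4 -> L1 miss  d=D]
4: R B5 -> L2 miss  d=-]
5: W B5 -> L2 hit  d=D]
6: R B2 -> L2 miss wb->B5  d=-]
7: W B5 -> L2 miss  d=D]
8: R B5 -> L2 hit  d=D]

WB = [4, 5]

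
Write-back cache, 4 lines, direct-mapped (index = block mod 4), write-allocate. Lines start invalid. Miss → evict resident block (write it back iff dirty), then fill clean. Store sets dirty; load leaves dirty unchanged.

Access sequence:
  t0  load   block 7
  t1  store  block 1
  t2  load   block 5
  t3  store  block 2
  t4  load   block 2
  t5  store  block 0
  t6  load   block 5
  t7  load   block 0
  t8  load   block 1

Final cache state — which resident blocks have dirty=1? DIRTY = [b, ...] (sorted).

DIRTY = [0, 2]

  0 | R B7 → L3 miss [-]
  1 | W B1 → L1 miss [D]
  2 | R B5 → L1 miss wb→B1 [-]
  3 | W B2 → L2 miss [D]
  4 | R B2 → L2 hit [D]
  5 | W B0 → L0 miss [D]
  6 | R B5 → L1 hit [-]
  7 | R B0 → L0 hit [D]
  8 | R B1 → L1 miss [-]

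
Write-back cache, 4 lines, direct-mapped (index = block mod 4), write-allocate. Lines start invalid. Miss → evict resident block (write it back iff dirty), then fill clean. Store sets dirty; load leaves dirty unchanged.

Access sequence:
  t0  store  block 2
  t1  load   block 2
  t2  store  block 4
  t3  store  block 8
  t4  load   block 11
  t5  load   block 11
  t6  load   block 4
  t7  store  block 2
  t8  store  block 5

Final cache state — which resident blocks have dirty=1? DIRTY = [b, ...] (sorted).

  0 | W B2 → L2 miss [D]
  1 | R B2 → L2 hit [D]
  2 | W B4 → L0 miss [D]
  3 | W B8 → L0 miss wb→B4 [D]
  4 | R B11 → L3 miss [-]
  5 | R B11 → L3 hit [-]
  6 | R B4 → L0 miss wb→B8 [-]
  7 | W B2 → L2 hit [D]
  8 | W B5 → L1 miss [D]

DIRTY = [2, 5]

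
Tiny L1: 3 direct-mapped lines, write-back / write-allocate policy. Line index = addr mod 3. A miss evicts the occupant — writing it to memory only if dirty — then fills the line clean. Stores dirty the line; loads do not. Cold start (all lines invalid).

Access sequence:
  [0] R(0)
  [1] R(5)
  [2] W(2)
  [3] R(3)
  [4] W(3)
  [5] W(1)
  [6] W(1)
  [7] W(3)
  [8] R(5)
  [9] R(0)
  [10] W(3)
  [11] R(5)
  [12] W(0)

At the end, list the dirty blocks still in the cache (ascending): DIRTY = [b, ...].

DIRTY = [0, 1]

0: R B0 → L0 miss [-]
1: R B5 → L2 miss [-]
2: W B2 → L2 miss [D]
3: R B3 → L0 miss [-]
4: W B3 → L0 hit [D]
5: W B1 → L1 miss [D]
6: W B1 → L1 hit [D]
7: W B3 → L0 hit [D]
8: R B5 → L2 miss wb→B2 [-]
9: R B0 → L0 miss wb→B3 [-]
10: W B3 → L0 miss [D]
11: R B5 → L2 hit [-]
12: W B0 → L0 miss wb→B3 [D]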